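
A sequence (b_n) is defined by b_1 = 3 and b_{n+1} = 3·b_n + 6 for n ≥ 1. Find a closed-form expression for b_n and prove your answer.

b_n = 2·3^n - 3

Computing the first terms: b_1 = 3, b_2 = 15, b_3 = 51. This suggests b_n = 2·3^n - 3.
Base case (n = 1): the formula gives 3 = 3 = b_1.
For the inductive step, assume it holds for an arbitrary m ≥ 1, so b_m = 2·3^m - 3.
Then b_{m+1} = 3·b_m + 6 = 3·(2·3^m - 3) + 6 = 2·3^(m + 1) - 3,
which is the claimed formula at n = m+1.
By induction, the statement is established for all n ≥ 1.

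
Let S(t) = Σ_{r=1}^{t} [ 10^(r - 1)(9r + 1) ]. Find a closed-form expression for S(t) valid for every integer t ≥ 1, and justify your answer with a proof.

S(t) = 10^t·t

We claim S(t) = 10^t·t for all t ≥ 1.
Base case (t = 1): S(1) = 10, and the closed form gives 10. They agree.
Inductive step: suppose the statement holds for some r ≥ 1, so S(r) = 10^r·r.
Then S(r+1) = S(r) + (10^r(9r + 10)) = (10^r·r) + (10^r(9r + 10)).
Simplifying, S(r+1) = 10^(r + 1)(r + 1) = 10^(r+1)·(r+1),
which is the closed form with t = r+1.
This completes the induction.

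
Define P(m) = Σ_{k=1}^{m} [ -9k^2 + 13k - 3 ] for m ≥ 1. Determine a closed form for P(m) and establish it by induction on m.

P(m) = -m(3m^2 - 2m - 2)

We claim P(m) = -m(3m^2 - 2m - 2) for all m ≥ 1.
When m = 1: P(1) = 1, and the closed form gives 1. They agree.
Suppose the result is true for m = k, so P(k) = k(-3k^2 + 2k + 2).
Then P(k+1) = P(k) + (-9k^2 - 5k + 1) = (k(-3k^2 + 2k + 2)) + (-9k^2 - 5k + 1).
Simplifying, P(k+1) = -(k + 1)(3k^2 + 4k - 1) = -(k+1)(3(k+1)^2 - 2(k+1) - 2),
which is the closed form with m = k+1.
By the principle of mathematical induction, the result holds for all m ≥ 1.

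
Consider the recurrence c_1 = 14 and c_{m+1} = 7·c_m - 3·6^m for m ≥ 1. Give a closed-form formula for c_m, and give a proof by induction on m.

Computing the first terms: c_1 = 14, c_2 = 80, c_3 = 452. This suggests c_m = 3·6^m - 4·7^(m - 1).
For the base case m = 1: the formula gives 14 = 14 = c_1.
For the inductive step, assume it holds for an arbitrary k ≥ 1, so c_k = 3·6^k - 4·7^(k - 1).
Then c_{k+1} = 7·c_k - 3·6^k = 7·(3·6^k - 4·7^(k - 1)) - 3·6^k = 3·6^(k + 1) - 4·7^k = 3·6^(k+1) - 4·7^((k+1) - 1),
which is the claimed formula at m = k+1.
By the principle of mathematical induction, the result holds for all m ≥ 1.

c_m = 3·6^m - 4·7^(m - 1)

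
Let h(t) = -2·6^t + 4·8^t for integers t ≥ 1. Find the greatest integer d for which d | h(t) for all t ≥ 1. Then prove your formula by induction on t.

d = 4

Computing the first values: h(1) = 20 and h(2) = 184; gcd(20, 184) = 4, so d ≤ 4.
We prove 4 | -2·6^t + 4·8^t for all t ≥ 1 by induction on t.
For the base case t = 1: h(1) = 20 = 4·(5), so 4 | h(1).
For the inductive step, assume it holds for an arbitrary k ≥ 1, i.e. 4 | h(k). Then
h(k+1) − 8·h(k) = (-2·6^(k+1) + 4·8^(k+1)) − 8·(-2·6^k + 4·8^k) = (-2)·6^k·(6 − 8) = (4)·6^k. Since 4 | h(k) by the inductive hypothesis, 4 | 8·h(k); and 4 | 4 since 4 = 4·1. Therefore 4 | h(k+1).
By the principle of mathematical induction, the result holds for all t ≥ 1.
Therefore the largest such d is 4.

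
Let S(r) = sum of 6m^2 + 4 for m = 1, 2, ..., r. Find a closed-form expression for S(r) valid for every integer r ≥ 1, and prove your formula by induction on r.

S(r) = r(2r^2 + 3r + 5)

We claim S(r) = r(2r^2 + 3r + 5) for all r ≥ 1.
Base step (r = 1): S(1) = 10, and the closed form gives 10. They agree.
Suppose the result is true for r = m, so S(m) = m(2m^2 + 3m + 5).
Then S(m+1) = S(m) + (6(m + 1)^2 + 4) = (m(2m^2 + 3m + 5)) + (6(m + 1)^2 + 4).
Simplifying, S(m+1) = (m + 1)(2m^2 + 7m + 10) = (m+1)(2(m+1)^2 + 3(m+1) + 5),
which is the closed form with r = m+1.
By the principle of mathematical induction, the result holds for all r ≥ 1.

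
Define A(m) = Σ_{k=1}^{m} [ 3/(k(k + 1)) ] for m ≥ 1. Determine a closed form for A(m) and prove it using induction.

A(m) = 3m/(m + 1)

We claim A(m) = 3m/(m + 1) for all m ≥ 1.
Base step (m = 1): A(1) = 3/2, and the closed form gives 3/2. They agree.
Suppose the result is true for m = k, so A(k) = 3k/(k + 1).
Then A(k+1) = A(k) + (3/((k + 1)(k + 2))) = (3k/(k + 1)) + (3/((k + 1)(k + 2))).
Simplifying, A(k+1) = 3(k + 1)/(k + 2) = 3(k+1)/((k+1) + 1),
which is the closed form with m = k+1.
This completes the induction.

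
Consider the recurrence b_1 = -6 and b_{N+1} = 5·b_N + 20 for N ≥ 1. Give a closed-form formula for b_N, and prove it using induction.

b_N = -5^(N - 1) - 5

Computing the first terms: b_1 = -6, b_2 = -10, b_3 = -30. This suggests b_N = -5^(N - 1) - 5.
For the base case N = 1: the formula gives -6 = -6 = b_1.
Suppose the result is true for N = k, so b_k = -5^(k - 1) - 5.
Then b_{k+1} = 5·b_k + 20 = 5·(-5^(k - 1) - 5) + 20 = -5^k - 5 = -5^((k+1) - 1) - 5,
which is the claimed formula at N = k+1.
Hence, by induction on N, the claim holds for every N ≥ 1.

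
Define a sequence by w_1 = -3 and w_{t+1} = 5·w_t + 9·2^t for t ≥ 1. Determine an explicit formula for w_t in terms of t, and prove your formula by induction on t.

w_t = -3·2^t + 3·5^(t - 1)

Computing the first terms: w_1 = -3, w_2 = 3, w_3 = 51. This suggests w_t = -3·2^t + 3·5^(t - 1).
Base case (t = 1): the formula gives -3 = -3 = w_1.
Inductive step: suppose the statement holds for some p ≥ 1, so w_p = -3·2^p + 3·5^(p - 1).
Then w_{p+1} = 5·w_p + 9·2^p = 5·(-3·2^p + 3·5^(p - 1)) + 9·2^p = -3·2^(p + 1) + 3·5^p = -3·2^(p+1) + 3·5^((p+1) - 1),
which is the claimed formula at t = p+1.
By the principle of mathematical induction, the result holds for all t ≥ 1.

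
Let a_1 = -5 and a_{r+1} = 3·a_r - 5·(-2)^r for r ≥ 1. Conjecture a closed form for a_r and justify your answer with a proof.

a_r = (-2)^r - 3^r

Computing the first terms: a_1 = -5, a_2 = -5, a_3 = -35. This suggests a_r = (-2)^r - 3^r.
Base step (r = 1): the formula gives -5 = -5 = a_1.
Suppose the result is true for r = m, so a_m = (-2)^m - 3^m.
Then a_{m+1} = 3·a_m - 5·(-2)^m = 3·((-2)^m - 3^m) - 5·(-2)^m = (-2)^(m + 1) - 3^(m + 1),
which is the claimed formula at r = m+1.
By induction, the statement is established for all r ≥ 1.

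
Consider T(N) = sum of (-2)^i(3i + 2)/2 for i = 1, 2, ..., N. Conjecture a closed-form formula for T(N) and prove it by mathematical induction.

T(N) = (-2)^N(N + 1) - 1

We claim T(N) = (-2)^N(N + 1) - 1 for all N ≥ 1.
For the base case N = 1: T(1) = -5, and the closed form gives -5. They agree.
Inductive step: suppose the statement holds for some i ≥ 1, so T(i) = (-2)^i(i + 1) - 1.
Then T(i+1) = T(i) + ((-2)^i(-3i - 5)) = ((-2)^i(i + 1) - 1) + ((-2)^i(-3i - 5)).
Simplifying, T(i+1) = -2(-2)^i·i - 4(-2)^i - 1 = (-2)^(i+1)((i+1) + 1) - 1,
which is the closed form with N = i+1.
Hence, by induction on N, the claim holds for every N ≥ 1.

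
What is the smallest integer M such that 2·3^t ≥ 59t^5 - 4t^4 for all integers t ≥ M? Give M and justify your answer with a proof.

At t = 15: 28697814 < 44600625, so the inequality fails and M ≥ 16. We prove 2·3^t ≥ 59t^5 - 4t^4 for all t ≥ 16.
Base step (t = 16): 2·3^t = 86093442 and 59t^5 - 4t^4 = 61603840, so 86093442 ≥ 61603840.
Suppose the result is true for t = p, so 2·3^p ≥ 59p^5 - 4p^4.
Then 2·3^(p + 1) = 3·(2·3^p) ≥ 3·(59p^5 - 4p^4).
Also, for p ≥ 16 we have 3·(59p^5 - 4p^4) ≥ 59(p+1)^5 - 4(p+1)^4, since 3·(59p^5 - 4p^4) − (59(p+1)^5 - 4(p+1)^4) = 118p^5 - 303p^4 - 574p^3 - 566p^2 - 279p - 55, which is nonnegative for all p ≥ 16.
Combining, 2·3^(p + 1) ≥ 59(p+1)^5 - 4(p+1)^4.
By induction, the statement is established for all t ≥ 16.
Hence the smallest such M is 16.

M = 16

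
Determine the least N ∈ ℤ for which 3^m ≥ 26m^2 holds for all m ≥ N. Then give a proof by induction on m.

At m = 6: 729 < 936, so the inequality fails and N ≥ 7. We prove 3^m ≥ 26m^2 for all m ≥ 7.
For the base case m = 7: 3^m = 2187 and 26m^2 = 1274, so 2187 ≥ 1274.
Inductive step: suppose the statement holds for some r ≥ 7, so 3^r ≥ 26r^2.
Then 3^(r + 1) = 3·(3^r) ≥ 3·(26r^2).
Also, for r ≥ 7 we have 3·(26r^2) ≥ 26(r+1)^2, since 3 ≥ (1 + 1/r)^2 for all r ≥ 7.
Combining, 3^(r + 1) ≥ 26(r+1)^2.
Hence, by induction on m, the claim holds for every m ≥ 7.
Hence the smallest such N is 7.

N = 7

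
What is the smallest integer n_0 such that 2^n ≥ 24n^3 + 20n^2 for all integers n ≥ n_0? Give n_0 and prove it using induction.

At n = 16: 65536 < 103424, so the inequality fails and n_0 ≥ 17. We prove 2^n ≥ 24n^3 + 20n^2 for all n ≥ 17.
Base step (n = 17): 2^n = 131072 and 24n^3 + 20n^2 = 123692, so 131072 ≥ 123692.
Inductive step: assume the claim holds for n = m, so 2^m ≥ 24m^3 + 20m^2.
Then 2^(m + 1) = 2·(2^m) ≥ 2·(24m^3 + 20m^2).
Also, for m ≥ 17 we have 2·(24m^3 + 20m^2) ≥ 24(m+1)^3 + 20(m+1)^2, since 2·(24m^3 + 20m^2) − (24(m+1)^3 + 20(m+1)^2) = 24m^3 - 52m^2 - 112m - 44, which is nonnegative for all m ≥ 17.
Combining, 2^(m + 1) ≥ 24(m+1)^3 + 20(m+1)^2.
Hence, by induction on n, the claim holds for every n ≥ 17.
Hence the smallest such n_0 is 17.

n_0 = 17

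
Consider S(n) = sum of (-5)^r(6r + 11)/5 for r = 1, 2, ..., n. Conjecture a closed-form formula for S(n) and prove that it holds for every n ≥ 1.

S(n) = (-5)^n(n + 2) - 2

We claim S(n) = (-5)^n(n + 2) - 2 for all n ≥ 1.
Base step (n = 1): S(1) = -17, and the closed form gives -17. They agree.
Suppose the result is true for n = r, so S(r) = (-5)^r(r + 2) - 2.
Then S(r+1) = S(r) + ((-5)^r(-6r - 17)) = ((-5)^r(r + 2) - 2) + ((-5)^r(-6r - 17)).
Simplifying, S(r+1) = -5(-5)^r·r - 15(-5)^r - 2 = (-5)^(r+1)((r+1) + 2) - 2,
which is the closed form with n = r+1.
By induction, the statement is established for all n ≥ 1.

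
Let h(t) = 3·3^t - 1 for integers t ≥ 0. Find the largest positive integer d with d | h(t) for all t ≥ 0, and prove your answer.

Computing the first values: h(0) = 2 and h(1) = 8; gcd(2, 8) = 2, so d ≤ 2.
We prove 2 | 3·3^t - 1 for all t ≥ 0 by induction on t.
Base step (t = 0): h(0) = 2 = 2·(1), so 2 | h(0).
For the inductive step, assume it holds for an arbitrary p ≥ 0, i.e. 2 | h(p). Then
h(p+1) = 3·3^(p+1) - 1 = 3·(3·3^p - 1) + 2 = 3·h(p) + 2. The first term is divisible by 2 by the inductive hypothesis, and 2 is divisible by 2. Hence 2 | h(p+1).
By induction, the statement is established for all t ≥ 0.
Therefore the largest such d is 2.

d = 2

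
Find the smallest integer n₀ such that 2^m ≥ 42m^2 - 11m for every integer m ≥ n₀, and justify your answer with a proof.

At m = 12: 4096 < 5916, so the inequality fails and n₀ ≥ 13. We prove 2^m ≥ 42m^2 - 11m for all m ≥ 13.
For the base case m = 13: 2^m = 8192 and 42m^2 - 11m = 6955, so 8192 ≥ 6955.
Suppose the result is true for m = k, so 2^k ≥ 42k^2 - 11k.
Then 2^(k + 1) = 2·(2^k) ≥ 2·(42k^2 - 11k).
Also, for k ≥ 13 we have 2·(42k^2 - 11k) ≥ 42(k+1)^2 - 11(k+1), since 2·(42k^2 - 11k) − (42(k+1)^2 - 11(k+1)) = 42k^2 - 95k - 31, which is nonnegative for all k ≥ 13.
Combining, 2^(k + 1) ≥ 42(k+1)^2 - 11(k+1).
By induction, the statement is established for all m ≥ 13.
Hence the smallest such n₀ is 13.

n₀ = 13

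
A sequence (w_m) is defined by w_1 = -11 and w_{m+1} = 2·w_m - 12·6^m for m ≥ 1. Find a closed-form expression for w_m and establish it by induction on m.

w_m = 7·2^(m - 1) - 3·6^m

Computing the first terms: w_1 = -11, w_2 = -94, w_3 = -620. This suggests w_m = 7·2^(m - 1) - 3·6^m.
For the base case m = 1: the formula gives -11 = -11 = w_1.
Inductive step: suppose the statement holds for some r ≥ 1, so w_r = 7·2^(r - 1) - 3·6^r.
Then w_{r+1} = 2·w_r - 12·6^r = 2·(7·2^(r - 1) - 3·6^r) - 12·6^r = 7·2^r - 3·6^(r + 1) = 7·2^((r+1) - 1) - 3·6^(r+1),
which is the claimed formula at m = r+1.
By induction, the statement is established for all m ≥ 1.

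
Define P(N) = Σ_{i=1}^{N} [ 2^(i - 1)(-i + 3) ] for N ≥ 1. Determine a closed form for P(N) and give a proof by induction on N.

P(N) = 2^N(-N + 4) - 4

We claim P(N) = 2^N(-N + 4) - 4 for all N ≥ 1.
Base step (N = 1): P(1) = 2, and the closed form gives 2. They agree.
Inductive step: suppose the statement holds for some i ≥ 1, so P(i) = 2^i(-i + 4) - 4.
Then P(i+1) = P(i) + (2^i(-i + 2)) = (2^i(-i + 4) - 4) + (2^i(-i + 2)).
Simplifying, P(i+1) = -2·2^i·i + 6·2^i - 4 = 2^(i+1)(-(i+1) + 4) - 4,
which is the closed form with N = i+1.
Hence, by induction on N, the claim holds for every N ≥ 1.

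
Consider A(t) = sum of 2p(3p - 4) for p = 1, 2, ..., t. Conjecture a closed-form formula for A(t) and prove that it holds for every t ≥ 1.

A(t) = t(t + 1)(2t - 3)

We claim A(t) = t(t + 1)(2t - 3) for all t ≥ 1.
Base case (t = 1): A(1) = -2, and the closed form gives -2. They agree.
Suppose the result is true for t = p, so A(p) = p(2p^2 - p - 3).
Then A(p+1) = A(p) + (2(p + 1)(3p - 1)) = (p(2p^2 - p - 3)) + (2(p + 1)(3p - 1)).
Simplifying, A(p+1) = (p + 1)(p + 2)(2p - 1) = (p+1)((p+1) + 1)(2(p+1) - 3),
which is the closed form with t = p+1.
By induction, the statement is established for all t ≥ 1.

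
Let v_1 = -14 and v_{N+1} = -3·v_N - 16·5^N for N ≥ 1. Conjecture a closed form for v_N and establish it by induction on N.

Computing the first terms: v_1 = -14, v_2 = -38, v_3 = -286. This suggests v_N = -4(-3)^(N - 1) - 2·5^N.
Base step (N = 1): the formula gives -14 = -14 = v_1.
Suppose the result is true for N = m, so v_m = -4(-3)^(m - 1) - 2·5^m.
Then v_{m+1} = -3·v_m - 16·5^m = -3·(-4(-3)^(m - 1) - 2·5^m) - 16·5^m = -4(-3)^m - 2·5^(m + 1) = -4(-3)^((m+1) - 1) - 2·5^(m+1),
which is the claimed formula at N = m+1.
By induction, the statement is established for all N ≥ 1.

v_N = -4(-3)^(N - 1) - 2·5^N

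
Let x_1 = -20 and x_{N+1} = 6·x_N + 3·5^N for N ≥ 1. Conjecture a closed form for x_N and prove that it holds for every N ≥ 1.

x_N = -3·5^N - 5·6^(N - 1)

Computing the first terms: x_1 = -20, x_2 = -105, x_3 = -555. This suggests x_N = -3·5^N - 5·6^(N - 1).
Base case (N = 1): the formula gives -20 = -20 = x_1.
Inductive step: assume the claim holds for N = j, so x_j = -3·5^j - 5·6^(j - 1).
Then x_{j+1} = 6·x_j + 3·5^j = 6·(-3·5^j - 5·6^(j - 1)) + 3·5^j = -3·5^(j + 1) - 5·6^j = -3·5^(j+1) - 5·6^((j+1) - 1),
which is the claimed formula at N = j+1.
Hence, by induction on N, the claim holds for every N ≥ 1.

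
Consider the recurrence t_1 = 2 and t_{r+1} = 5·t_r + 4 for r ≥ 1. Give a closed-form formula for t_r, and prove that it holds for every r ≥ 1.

Computing the first terms: t_1 = 2, t_2 = 14, t_3 = 74. This suggests t_r = 3·5^(r - 1) - 1.
Base case (r = 1): the formula gives 2 = 2 = t_1.
Inductive step: assume the claim holds for r = k, so t_k = 3·5^(k - 1) - 1.
Then t_{k+1} = 5·t_k + 4 = 5·(3·5^(k - 1) - 1) + 4 = 3·5^k - 1 = 3·5^((k+1) - 1) - 1,
which is the claimed formula at r = k+1.
By induction, the statement is established for all r ≥ 1.

t_r = 3·5^(r - 1) - 1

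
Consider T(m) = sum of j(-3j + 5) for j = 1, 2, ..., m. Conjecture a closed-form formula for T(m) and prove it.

T(m) = -m(m - 2)(m + 1)

We claim T(m) = -m(m - 2)(m + 1) for all m ≥ 1.
Base step (m = 1): T(1) = 2, and the closed form gives 2. They agree.
Inductive step: suppose the statement holds for some j ≥ 1, so T(j) = j(-j^2 + j + 2).
Then T(j+1) = T(j) + (-3j^2 - j + 2) = (j(-j^2 + j + 2)) + (-3j^2 - j + 2).
Simplifying, T(j+1) = -(j - 1)(j + 1)(j + 2) = -(j+1)((j+1) - 2)((j+1) + 1),
which is the closed form with m = j+1.
By the principle of mathematical induction, the result holds for all m ≥ 1.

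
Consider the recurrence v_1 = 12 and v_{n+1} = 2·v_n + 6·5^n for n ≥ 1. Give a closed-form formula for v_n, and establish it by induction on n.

v_n = 2^n + 2·5^n

Computing the first terms: v_1 = 12, v_2 = 54, v_3 = 258. This suggests v_n = 2^n + 2·5^n.
For the base case n = 1: the formula gives 12 = 12 = v_1.
Inductive step: assume the claim holds for n = k, so v_k = 2^k + 2·5^k.
Then v_{k+1} = 2·v_k + 6·5^k = 2·(2^k + 2·5^k) + 6·5^k = 2^(k + 1) + 2·5^(k + 1),
which is the claimed formula at n = k+1.
This completes the induction.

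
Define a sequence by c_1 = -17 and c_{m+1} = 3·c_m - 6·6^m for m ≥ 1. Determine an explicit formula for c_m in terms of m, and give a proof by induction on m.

Computing the first terms: c_1 = -17, c_2 = -87, c_3 = -477. This suggests c_m = -5·3^(m - 1) - 2·6^m.
When m = 1: the formula gives -17 = -17 = c_1.
Inductive step: suppose the statement holds for some i ≥ 1, so c_i = -5·3^(i - 1) - 2·6^i.
Then c_{i+1} = 3·c_i - 6·6^i = 3·(-5·3^(i - 1) - 2·6^i) - 6·6^i = -5·3^i - 2·6^(i + 1) = -5·3^((i+1) - 1) - 2·6^(i+1),
which is the claimed formula at m = i+1.
Hence, by induction on m, the claim holds for every m ≥ 1.

c_m = -5·3^(m - 1) - 2·6^m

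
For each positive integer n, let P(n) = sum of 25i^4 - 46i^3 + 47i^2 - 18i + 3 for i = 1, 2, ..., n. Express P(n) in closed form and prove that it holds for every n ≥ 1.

We claim P(n) = n(5n^4 + n^3 + n^2 + 3n + 1) for all n ≥ 1.
For the base case n = 1: P(1) = 11, and the closed form gives 11. They agree.
For the inductive step, assume it holds for an arbitrary i ≥ 1, so P(i) = i(5i^4 + i^3 + i^2 + 3i + 1).
Then P(i+1) = P(i) + (25i^4 + 54i^3 + 59i^2 + 38i + 11) = (i(5i^4 + i^3 + i^2 + 3i + 1)) + (25i^4 + 54i^3 + 59i^2 + 38i + 11).
Simplifying, P(i+1) = (i + 1)(5i^4 + 21i^3 + 34i^2 + 28i + 11) = (i+1)(5(i+1)^4 + (i+1)^3 + (i+1)^2 + 3(i+1) + 1),
which is the closed form with n = i+1.
By induction, the statement is established for all n ≥ 1.

P(n) = n(5n^4 + n^3 + n^2 + 3n + 1)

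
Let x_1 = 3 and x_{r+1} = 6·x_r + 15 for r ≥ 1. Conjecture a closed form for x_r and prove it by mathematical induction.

x_r = 6^r - 3

Computing the first terms: x_1 = 3, x_2 = 33, x_3 = 213. This suggests x_r = 6^r - 3.
Base case (r = 1): the formula gives 3 = 3 = x_1.
Inductive step: assume the claim holds for r = k, so x_k = 6^k - 3.
Then x_{k+1} = 6·x_k + 15 = 6·(6^k - 3) + 15 = 6^(k + 1) - 3,
which is the claimed formula at r = k+1.
Hence, by induction on r, the claim holds for every r ≥ 1.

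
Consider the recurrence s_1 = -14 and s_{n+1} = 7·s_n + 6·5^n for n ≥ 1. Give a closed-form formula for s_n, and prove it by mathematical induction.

s_n = -3·5^n + 7^(n - 1)

Computing the first terms: s_1 = -14, s_2 = -68, s_3 = -326. This suggests s_n = -3·5^n + 7^(n - 1).
When n = 1: the formula gives -14 = -14 = s_1.
Inductive step: suppose the statement holds for some m ≥ 1, so s_m = -3·5^m + 7^(m - 1).
Then s_{m+1} = 7·s_m + 6·5^m = 7·(-3·5^m + 7^(m - 1)) + 6·5^m = -3·5^(m + 1) + 7^m = -3·5^(m+1) + 7^((m+1) - 1),
which is the claimed formula at n = m+1.
This completes the induction.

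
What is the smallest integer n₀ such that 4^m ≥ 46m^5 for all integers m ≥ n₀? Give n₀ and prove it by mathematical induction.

At m = 11: 4194304 < 7408346, so the inequality fails and n₀ ≥ 12. We prove 4^m ≥ 46m^5 for all m ≥ 12.
Base case (m = 12): 4^m = 16777216 and 46m^5 = 11446272, so 16777216 ≥ 11446272.
Inductive step: assume the claim holds for m = r, so 4^r ≥ 46r^5.
Then 4^(r + 1) = 4·(4^r) ≥ 4·(46r^5).
Also, for r ≥ 12 we have 4·(46r^5) ≥ 46(r+1)^5, since 4 ≥ (1 + 1/r)^5 for all r ≥ 12.
Combining, 4^(r + 1) ≥ 46(r+1)^5.
Hence, by induction on m, the claim holds for every m ≥ 12.
Hence the smallest such n₀ is 12.

n₀ = 12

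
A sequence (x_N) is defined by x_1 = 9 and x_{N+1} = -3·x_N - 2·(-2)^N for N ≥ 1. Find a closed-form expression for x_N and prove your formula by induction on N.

x_N = (-2)^(N + 1) + 5(-3)^(N - 1)

Computing the first terms: x_1 = 9, x_2 = -23, x_3 = 61. This suggests x_N = (-2)^(N + 1) + 5(-3)^(N - 1).
Base case (N = 1): the formula gives 9 = 9 = x_1.
Inductive step: assume the claim holds for N = r, so x_r = (-2)^(r + 1) + 5(-3)^(r - 1).
Then x_{r+1} = -3·x_r - 2·(-2)^r = -3·((-2)^(r + 1) + 5(-3)^(r - 1)) - 2·(-2)^r = (-2)^(r + 2) + 5(-3)^r = (-2)^((r+1) + 1) + 5(-3)^((r+1) - 1),
which is the claimed formula at N = r+1.
By the principle of mathematical induction, the result holds for all N ≥ 1.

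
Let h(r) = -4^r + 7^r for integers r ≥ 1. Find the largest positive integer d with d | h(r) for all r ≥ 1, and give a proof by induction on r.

d = 3

Computing the first values: h(1) = 3 and h(2) = 33; gcd(3, 33) = 3, so d ≤ 3.
We prove 3 | -4^r + 7^r for all r ≥ 1 by induction on r.
Base case (r = 1): h(1) = 3 = 3·(1), so 3 | h(1).
Inductive step: suppose the statement holds for some k ≥ 1, i.e. 3 | h(k). Then
7^{k+1} − 4^{k+1} = 7·7^k − 4·4^k = 7·(7^k − 4^k) + (3)·4^k. The first term is divisible by 3 by the inductive hypothesis, and the second term (3)·4^k is divisible by 3 since 3 | 3. Hence 3 | h(k+1).
Hence, by induction on r, the claim holds for every r ≥ 1.
Therefore the largest such d is 3.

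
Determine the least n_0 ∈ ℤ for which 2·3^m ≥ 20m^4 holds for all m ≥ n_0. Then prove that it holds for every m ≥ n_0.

At m = 10: 118098 < 200000, so the inequality fails and n_0 ≥ 11. We prove 2·3^m ≥ 20m^4 for all m ≥ 11.
Base case (m = 11): 2·3^m = 354294 and 20m^4 = 292820, so 354294 ≥ 292820.
Inductive step: assume the claim holds for m = j, so 2·3^j ≥ 20j^4.
Then 2·3^(j + 1) = 3·(2·3^j) ≥ 3·(20j^4).
Also, for j ≥ 11 we have 3·(20j^4) ≥ 20(j+1)^4, since 3 ≥ (1 + 1/j)^4 for all j ≥ 11.
Combining, 2·3^(j + 1) ≥ 20(j+1)^4.
By the principle of mathematical induction, the result holds for all m ≥ 11.
Hence the smallest such n_0 is 11.

n_0 = 11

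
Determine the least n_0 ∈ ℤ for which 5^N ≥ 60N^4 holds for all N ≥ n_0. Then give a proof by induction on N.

At N = 7: 78125 < 144060, so the inequality fails and n_0 ≥ 8. We prove 5^N ≥ 60N^4 for all N ≥ 8.
When N = 8: 5^N = 390625 and 60N^4 = 245760, so 390625 ≥ 245760.
Suppose the result is true for N = i, so 5^i ≥ 60i^4.
Then 5^(i + 1) = 5·(5^i) ≥ 5·(60i^4).
Also, for i ≥ 8 we have 5·(60i^4) ≥ 60(i+1)^4, since 5 ≥ (1 + 1/i)^4 for all i ≥ 8.
Combining, 5^(i + 1) ≥ 60(i+1)^4.
By induction, the statement is established for all N ≥ 8.
Hence the smallest such n_0 is 8.

n_0 = 8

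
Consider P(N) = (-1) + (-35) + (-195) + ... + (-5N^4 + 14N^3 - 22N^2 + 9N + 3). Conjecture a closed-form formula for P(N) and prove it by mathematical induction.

P(N) = -N(N^4 - N^3 + 2N^2 + 3N - 4)

We claim P(N) = -N(N^4 - N^3 + 2N^2 + 3N - 4) for all N ≥ 1.
For the base case N = 1: P(1) = -1, and the closed form gives -1. They agree.
Inductive step: suppose the statement holds for some p ≥ 1, so P(p) = p(-p^4 + p^3 - 2p^2 - 3p + 4).
Then P(p+1) = P(p) + (-5p^4 - 6p^3 - 10p^2 - 13p - 1) = (p(-p^4 + p^3 - 2p^2 - 3p + 4)) + (-5p^4 - 6p^3 - 10p^2 - 13p - 1).
Simplifying, P(p+1) = -(p + 1)(p^4 + 3p^3 + 5p^2 + 8p + 1) = -(p+1)((p+1)^4 - (p+1)^3 + 2(p+1)^2 + 3(p+1) - 4),
which is the closed form with N = p+1.
By induction, the statement is established for all N ≥ 1.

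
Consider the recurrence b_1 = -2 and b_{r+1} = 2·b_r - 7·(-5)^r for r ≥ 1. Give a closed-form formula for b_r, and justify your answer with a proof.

b_r = (-5)^r + 3·2^(r - 1)

Computing the first terms: b_1 = -2, b_2 = 31, b_3 = -113. This suggests b_r = (-5)^r + 3·2^(r - 1).
Base step (r = 1): the formula gives -2 = -2 = b_1.
For the inductive step, assume it holds for an arbitrary m ≥ 1, so b_m = (-5)^m + 3·2^(m - 1).
Then b_{m+1} = 2·b_m - 7·(-5)^m = 2·((-5)^m + 3·2^(m - 1)) - 7·(-5)^m = (-5)^(m + 1) + 3·2^m = (-5)^(m+1) + 3·2^((m+1) - 1),
which is the claimed formula at r = m+1.
This completes the induction.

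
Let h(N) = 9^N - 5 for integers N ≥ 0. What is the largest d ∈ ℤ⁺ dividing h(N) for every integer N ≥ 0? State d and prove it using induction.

d = 4

Computing the first values: h(0) = -4 and h(1) = 4; gcd(-4, 4) = 4, so d ≤ 4.
We prove 4 | 9^N - 5 for all N ≥ 0 by induction on N.
For the base case N = 0: h(0) = -4 = 4·(-1), so 4 | h(0).
For the inductive step, assume it holds for an arbitrary k ≥ 0, i.e. 4 | h(k). Then
h(k+1) = 9^(k+1) - 5 = 9·(9^k - 5) + 40 = 9·h(k) + 40. The first term is divisible by 4 by the inductive hypothesis, and 40 is divisible by 4. Hence 4 | h(k+1).
By induction, the statement is established for all N ≥ 0.
Therefore the largest such d is 4.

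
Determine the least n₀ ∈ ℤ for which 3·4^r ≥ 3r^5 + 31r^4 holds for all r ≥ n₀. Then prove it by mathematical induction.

n₀ = 9

At r = 8: 196608 < 225280, so the inequality fails and n₀ ≥ 9. We prove 3·4^r ≥ 3r^5 + 31r^4 for all r ≥ 9.
Base step (r = 9): 3·4^r = 786432 and 3r^5 + 31r^4 = 380538, so 786432 ≥ 380538.
Inductive step: assume the claim holds for r = m, so 3·4^m ≥ 3m^5 + 31m^4.
Then 3·4^(m + 1) = 4·(3·4^m) ≥ 4·(3m^5 + 31m^4).
Also, for m ≥ 9 we have 4·(3m^5 + 31m^4) ≥ 3(m+1)^5 + 31(m+1)^4, since 4·(3m^5 + 31m^4) − (3(m+1)^5 + 31(m+1)^4) = 9m^5 + 78m^4 - 154m^3 - 216m^2 - 139m - 34, which is nonnegative for all m ≥ 9.
Combining, 3·4^(m + 1) ≥ 3(m+1)^5 + 31(m+1)^4.
By induction, the statement is established for all r ≥ 9.
Hence the smallest such n₀ is 9.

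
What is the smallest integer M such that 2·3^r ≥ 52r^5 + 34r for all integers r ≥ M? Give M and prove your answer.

M = 16

At r = 15: 28697814 < 39488010, so the inequality fails and M ≥ 16. We prove 2·3^r ≥ 52r^5 + 34r for all r ≥ 16.
For the base case r = 16: 2·3^r = 86093442 and 52r^5 + 34r = 54526496, so 86093442 ≥ 54526496.
For the inductive step, assume it holds for an arbitrary m ≥ 16, so 2·3^m ≥ 52m^5 + 34m.
Then 2·3^(m + 1) = 3·(2·3^m) ≥ 3·(52m^5 + 34m).
Also, for m ≥ 16 we have 3·(52m^5 + 34m) ≥ 52(m+1)^5 + 34(m+1), since 3·(52m^5 + 34m) − (52(m+1)^5 + 34(m+1)) = 104m^5 - 260m^4 - 520m^3 - 520m^2 - 192m - 86, which is nonnegative for all m ≥ 16.
Combining, 2·3^(m + 1) ≥ 52(m+1)^5 + 34(m+1).
Hence, by induction on r, the claim holds for every r ≥ 16.
Hence the smallest such M is 16.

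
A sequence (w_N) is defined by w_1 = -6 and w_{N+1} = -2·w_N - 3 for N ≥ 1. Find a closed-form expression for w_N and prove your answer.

w_N = -5(-2)^(N - 1) - 1

Computing the first terms: w_1 = -6, w_2 = 9, w_3 = -21. This suggests w_N = -5(-2)^(N - 1) - 1.
Base case (N = 1): the formula gives -6 = -6 = w_1.
Inductive step: suppose the statement holds for some i ≥ 1, so w_i = -5(-2)^(i - 1) - 1.
Then w_{i+1} = -2·w_i - 3 = -2·(-5(-2)^(i - 1) - 1) - 3 = -5(-2)^i - 1 = -5(-2)^((i+1) - 1) - 1,
which is the claimed formula at N = i+1.
By the principle of mathematical induction, the result holds for all N ≥ 1.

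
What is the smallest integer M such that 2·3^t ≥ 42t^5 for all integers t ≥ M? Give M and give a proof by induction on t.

At t = 15: 28697814 < 31893750, so the inequality fails and M ≥ 16. We prove 2·3^t ≥ 42t^5 for all t ≥ 16.
Base case (t = 16): 2·3^t = 86093442 and 42t^5 = 44040192, so 86093442 ≥ 44040192.
Inductive step: assume the claim holds for t = k, so 2·3^k ≥ 42k^5.
Then 2·3^(k + 1) = 3·(2·3^k) ≥ 3·(42k^5).
Also, for k ≥ 16 we have 3·(42k^5) ≥ 42(k+1)^5, since 3 ≥ (1 + 1/k)^5 for all k ≥ 16.
Combining, 2·3^(k + 1) ≥ 42(k+1)^5.
Hence, by induction on t, the claim holds for every t ≥ 16.
Hence the smallest such M is 16.

M = 16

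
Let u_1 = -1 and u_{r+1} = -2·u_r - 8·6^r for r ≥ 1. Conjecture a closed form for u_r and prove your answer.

Computing the first terms: u_1 = -1, u_2 = -46, u_3 = -196. This suggests u_r = 5(-2)^(r - 1) - 6^r.
Base step (r = 1): the formula gives -1 = -1 = u_1.
Suppose the result is true for r = m, so u_m = 5(-2)^(m - 1) - 6^m.
Then u_{m+1} = -2·u_m - 8·6^m = -2·(5(-2)^(m - 1) - 6^m) - 8·6^m = 5(-2)^m - 6^(m + 1) = 5(-2)^((m+1) - 1) - 6^(m+1),
which is the claimed formula at r = m+1.
By induction, the statement is established for all r ≥ 1.

u_r = 5(-2)^(r - 1) - 6^r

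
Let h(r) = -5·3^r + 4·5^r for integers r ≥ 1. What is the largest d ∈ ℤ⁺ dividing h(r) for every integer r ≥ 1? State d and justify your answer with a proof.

Computing the first values: h(1) = 5 and h(2) = 55; gcd(5, 55) = 5, so d ≤ 5.
We prove 5 | -5·3^r + 4·5^r for all r ≥ 1 by induction on r.
When r = 1: h(1) = 5 = 5·(1), so 5 | h(1).
For the inductive step, assume it holds for an arbitrary i ≥ 1, i.e. 5 | h(i). Then
h(i+1) − 5·h(i) = (-5·3^(i+1) + 4·5^(i+1)) − 5·(-5·3^i + 4·5^i) = (-5)·3^i·(3 − 5) = (10)·3^i. Since 5 | h(i) by the inductive hypothesis, 5 | 5·h(i); and 5 | 10 since 10 = 5·2. Therefore 5 | h(i+1).
By the principle of mathematical induction, the result holds for all r ≥ 1.
Therefore the largest such d is 5.

d = 5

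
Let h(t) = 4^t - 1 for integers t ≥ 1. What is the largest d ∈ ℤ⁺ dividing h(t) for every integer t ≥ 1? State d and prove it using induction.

d = 3

Computing the first values: h(1) = 3 and h(2) = 15; gcd(3, 15) = 3, so d ≤ 3.
We prove 3 | 4^t - 1 for all t ≥ 1 by induction on t.
Base case (t = 1): h(1) = 3 = 3·(1), so 3 | h(1).
Suppose the result is true for t = k, i.e. 3 | h(k). Then
4^{k+1} − 1^{k+1} = 4·4^k − 1·1^k = 4·(4^k − 1^k) + (3)·1^k. The first term is divisible by 3 by the inductive hypothesis, and the second term (3)·1^k is divisible by 3 since 3 | 3. Hence 3 | h(k+1).
Hence, by induction on t, the claim holds for every t ≥ 1.
Therefore the largest such d is 3.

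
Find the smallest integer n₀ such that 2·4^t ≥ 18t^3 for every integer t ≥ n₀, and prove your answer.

n₀ = 6

At t = 5: 2048 < 2250, so the inequality fails and n₀ ≥ 6. We prove 2·4^t ≥ 18t^3 for all t ≥ 6.
Base step (t = 6): 2·4^t = 8192 and 18t^3 = 3888, so 8192 ≥ 3888.
For the inductive step, assume it holds for an arbitrary k ≥ 6, so 2·4^k ≥ 18k^3.
Then 2·4^(k + 1) = 4·(2·4^k) ≥ 4·(18k^3).
Also, for k ≥ 6 we have 4·(18k^3) ≥ 18(k+1)^3, since 4 ≥ (1 + 1/k)^3 for all k ≥ 6.
Combining, 2·4^(k + 1) ≥ 18(k+1)^3.
By induction, the statement is established for all t ≥ 6.
Hence the smallest such n₀ is 6.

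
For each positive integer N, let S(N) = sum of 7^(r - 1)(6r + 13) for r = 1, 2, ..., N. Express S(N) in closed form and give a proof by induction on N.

S(N) = 7^N(N + 2) - 2

We claim S(N) = 7^N(N + 2) - 2 for all N ≥ 1.
For the base case N = 1: S(1) = 19, and the closed form gives 19. They agree.
Inductive step: assume the claim holds for N = r, so S(r) = 7^r(r + 2) - 2.
Then S(r+1) = S(r) + (7^r(6r + 19)) = (7^r(r + 2) - 2) + (7^r(6r + 19)).
Simplifying, S(r+1) = 7·7^r·r + 21·7^r - 2 = 7^(r+1)((r+1) + 2) - 2,
which is the closed form with N = r+1.
By induction, the statement is established for all N ≥ 1.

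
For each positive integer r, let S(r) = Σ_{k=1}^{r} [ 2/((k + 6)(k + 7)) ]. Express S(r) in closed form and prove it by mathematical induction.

We claim S(r) = 2r/(7(r + 7)) for all r ≥ 1.
Base case (r = 1): S(1) = 1/28, and the closed form gives 1/28. They agree.
Inductive step: assume the claim holds for r = k, so S(k) = 2k/(7(k + 7)).
Then S(k+1) = S(k) + (2/((k + 7)(k + 8))) = (2k/(7(k + 7))) + (2/((k + 7)(k + 8))).
Simplifying, S(k+1) = 2(k + 1)/(7(k + 8)) = 2(k+1)/(7((k+1) + 7)),
which is the closed form with r = k+1.
Hence, by induction on r, the claim holds for every r ≥ 1.

S(r) = 2r/(7(r + 7))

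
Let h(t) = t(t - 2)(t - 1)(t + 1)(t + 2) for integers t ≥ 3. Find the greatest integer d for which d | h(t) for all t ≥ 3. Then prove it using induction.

d = 120

Computing the first values: h(3) = 120 and h(4) = 720; gcd(120, 720) = 120, so d ≤ 120.
We prove 120 | t(t - 2)(t - 1)(t + 1)(t + 2) for all t ≥ 3 by induction on t.
When t = 3: h(3) = 120 = 120·(1), so 120 | h(3).
Suppose the result is true for t = j, i.e. 120 | h(j). Then
h(j+1) − h(j) = (j-1)·j·(j+1)·(j+2)·(j+3) − (j-2)·(j-1)·j·(j+1)·(j+2) = (j-1)·j·(j+1)·(j+2)·[(j+3) − (j-2)] = 5·(j-1)·j·(j+1)·(j+2). The product of 4 consecutive integers is divisible by (4)! = 24, so h(j+1) − h(j) is divisible by 5·24 = 120. By the inductive hypothesis 120 | h(j), hence 120 | h(j+1).
By induction, the statement is established for all t ≥ 3.
Therefore the largest such d is 120.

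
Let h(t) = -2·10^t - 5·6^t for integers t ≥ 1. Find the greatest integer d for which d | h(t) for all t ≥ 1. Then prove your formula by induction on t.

d = 10

Computing the first values: h(1) = -50 and h(2) = -380; gcd(-50, -380) = 10, so d ≤ 10.
We prove 10 | -2·10^t - 5·6^t for all t ≥ 1 by induction on t.
Base case (t = 1): h(1) = -50 = 10·(-5), so 10 | h(1).
Inductive step: assume the claim holds for t = m, i.e. 10 | h(m). Then
h(m+1) − 10·h(m) = (-2·10^(m+1) - 5·6^(m+1)) − 10·(-2·10^m - 5·6^m) = (-5)·6^m·(6 − 10) = (20)·6^m. Since 10 | h(m) by the inductive hypothesis, 10 | 10·h(m); and 10 | 20 since 20 = 10·2. Therefore 10 | h(m+1).
This completes the induction.
Therefore the largest such d is 10.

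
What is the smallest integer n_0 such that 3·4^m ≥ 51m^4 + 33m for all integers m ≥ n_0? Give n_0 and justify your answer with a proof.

n_0 = 9

At m = 8: 196608 < 209160, so the inequality fails and n_0 ≥ 9. We prove 3·4^m ≥ 51m^4 + 33m for all m ≥ 9.
For the base case m = 9: 3·4^m = 786432 and 51m^4 + 33m = 334908, so 786432 ≥ 334908.
For the inductive step, assume it holds for an arbitrary p ≥ 9, so 3·4^p ≥ 51p^4 + 33p.
Then 3·4^(p + 1) = 4·(3·4^p) ≥ 4·(51p^4 + 33p).
Also, for p ≥ 9 we have 4·(51p^4 + 33p) ≥ 51(p+1)^4 + 33(p+1), since 4·(51p^4 + 33p) − (51(p+1)^4 + 33(p+1)) = 153p^4 - 204p^3 - 306p^2 - 105p - 84, which is nonnegative for all p ≥ 9.
Combining, 3·4^(p + 1) ≥ 51(p+1)^4 + 33(p+1).
By the principle of mathematical induction, the result holds for all m ≥ 9.
Hence the smallest such n_0 is 9.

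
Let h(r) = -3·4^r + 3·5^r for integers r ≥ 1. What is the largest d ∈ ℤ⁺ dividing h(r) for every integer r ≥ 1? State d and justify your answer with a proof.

d = 3

Computing the first values: h(1) = 3 and h(2) = 27; gcd(3, 27) = 3, so d ≤ 3.
We prove 3 | -3·4^r + 3·5^r for all r ≥ 1 by induction on r.
Base case (r = 1): h(1) = 3 = 3·(1), so 3 | h(1).
For the inductive step, assume it holds for an arbitrary j ≥ 1, i.e. 3 | h(j). Then
h(j+1) − 5·h(j) = (-3·4^(j+1) + 3·5^(j+1)) − 5·(-3·4^j + 3·5^j) = (-3)·4^j·(4 − 5) = (3)·4^j. Since 3 | h(j) by the inductive hypothesis, 3 | 5·h(j); and 3 | 3 since 3 = 3·1. Therefore 3 | h(j+1).
By induction, the statement is established for all r ≥ 1.
Therefore the largest such d is 3.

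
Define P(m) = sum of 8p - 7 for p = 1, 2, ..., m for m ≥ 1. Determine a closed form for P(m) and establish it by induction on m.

We claim P(m) = m(4m - 3) for all m ≥ 1.
For the base case m = 1: P(1) = 1, and the closed form gives 1. They agree.
Inductive step: suppose the statement holds for some p ≥ 1, so P(p) = p(4p - 3).
Then P(p+1) = P(p) + (8p + 1) = (p(4p - 3)) + (8p + 1).
Simplifying, P(p+1) = (p + 1)(4p + 1) = (p+1)(4(p+1) - 3),
which is the closed form with m = p+1.
By the principle of mathematical induction, the result holds for all m ≥ 1.

P(m) = m(4m - 3)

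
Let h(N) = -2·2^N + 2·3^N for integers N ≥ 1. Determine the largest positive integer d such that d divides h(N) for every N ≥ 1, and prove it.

Computing the first values: h(1) = 2 and h(2) = 10; gcd(2, 10) = 2, so d ≤ 2.
We prove 2 | -2·2^N + 2·3^N for all N ≥ 1 by induction on N.
When N = 1: h(1) = 2 = 2·(1), so 2 | h(1).
For the inductive step, assume it holds for an arbitrary k ≥ 1, i.e. 2 | h(k). Then
h(k+1) − 3·h(k) = (-2·2^(k+1) + 2·3^(k+1)) − 3·(-2·2^k + 2·3^k) = (-2)·2^k·(2 − 3) = (2)·2^k. Since 2 | h(k) by the inductive hypothesis, 2 | 3·h(k); and 2 | 2 since 2 = 2·1. Therefore 2 | h(k+1).
By induction, the statement is established for all N ≥ 1.
Therefore the largest such d is 2.

d = 2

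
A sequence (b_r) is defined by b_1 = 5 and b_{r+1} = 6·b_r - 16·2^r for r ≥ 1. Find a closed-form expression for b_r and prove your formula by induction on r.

Computing the first terms: b_1 = 5, b_2 = -2, b_3 = -76. This suggests b_r = 2^(r + 2) - 3·6^(r - 1).
When r = 1: the formula gives 5 = 5 = b_1.
Suppose the result is true for r = j, so b_j = 2^(j + 2) - 3·6^(j - 1).
Then b_{j+1} = 6·b_j - 16·2^j = 6·(2^(j + 2) - 3·6^(j - 1)) - 16·2^j = 2^(j + 3) - 3·6^j = 2^((j+1) + 2) - 3·6^((j+1) - 1),
which is the claimed formula at r = j+1.
By induction, the statement is established for all r ≥ 1.

b_r = 2^(r + 2) - 3·6^(r - 1)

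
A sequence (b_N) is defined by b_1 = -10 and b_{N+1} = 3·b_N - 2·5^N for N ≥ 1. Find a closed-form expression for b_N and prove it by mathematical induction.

b_N = -5·3^(N - 1) - 5^N

Computing the first terms: b_1 = -10, b_2 = -40, b_3 = -170. This suggests b_N = -5·3^(N - 1) - 5^N.
For the base case N = 1: the formula gives -10 = -10 = b_1.
Inductive step: assume the claim holds for N = k, so b_k = -5·3^(k - 1) - 5^k.
Then b_{k+1} = 3·b_k - 2·5^k = 3·(-5·3^(k - 1) - 5^k) - 2·5^k = -5·3^k - 5^(k + 1) = -5·3^((k+1) - 1) - 5^(k+1),
which is the claimed formula at N = k+1.
By the principle of mathematical induction, the result holds for all N ≥ 1.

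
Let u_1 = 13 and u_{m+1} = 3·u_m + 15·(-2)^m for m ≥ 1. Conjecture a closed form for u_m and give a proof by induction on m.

u_m = -3(-2)^m + 7·3^(m - 1)

Computing the first terms: u_1 = 13, u_2 = 9, u_3 = 87. This suggests u_m = -3(-2)^m + 7·3^(m - 1).
For the base case m = 1: the formula gives 13 = 13 = u_1.
For the inductive step, assume it holds for an arbitrary j ≥ 1, so u_j = -3(-2)^j + 7·3^(j - 1).
Then u_{j+1} = 3·u_j + 15·(-2)^j = 3·(-3(-2)^j + 7·3^(j - 1)) + 15·(-2)^j = -3(-2)^(j + 1) + 7·3^j = -3(-2)^(j+1) + 7·3^((j+1) - 1),
which is the claimed formula at m = j+1.
By induction, the statement is established for all m ≥ 1.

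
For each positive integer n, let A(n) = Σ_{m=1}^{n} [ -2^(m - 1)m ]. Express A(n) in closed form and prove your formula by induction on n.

We claim A(n) = 2^n(-n + 1) - 1 for all n ≥ 1.
Base case (n = 1): A(1) = -1, and the closed form gives -1. They agree.
For the inductive step, assume it holds for an arbitrary m ≥ 1, so A(m) = 2^m(-m + 1) - 1.
Then A(m+1) = A(m) + (2^m(-m - 1)) = (2^m(-m + 1) - 1) + (2^m(-m - 1)).
Simplifying, A(m+1) = -2·2^m·m - 1 = 2^(m+1)(-(m+1) + 1) - 1,
which is the closed form with n = m+1.
By the principle of mathematical induction, the result holds for all n ≥ 1.

A(n) = 2^n(-n + 1) - 1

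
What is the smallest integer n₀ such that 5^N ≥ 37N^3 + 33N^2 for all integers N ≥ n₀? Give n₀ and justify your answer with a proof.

n₀ = 6

At N = 5: 3125 < 5450, so the inequality fails and n₀ ≥ 6. We prove 5^N ≥ 37N^3 + 33N^2 for all N ≥ 6.
Base step (N = 6): 5^N = 15625 and 37N^3 + 33N^2 = 9180, so 15625 ≥ 9180.
Inductive step: suppose the statement holds for some p ≥ 6, so 5^p ≥ 37p^3 + 33p^2.
Then 5^(p + 1) = 5·(5^p) ≥ 5·(37p^3 + 33p^2).
Also, for p ≥ 6 we have 5·(37p^3 + 33p^2) ≥ 37(p+1)^3 + 33(p+1)^2, since 5·(37p^3 + 33p^2) − (37(p+1)^3 + 33(p+1)^2) = 148p^3 + 21p^2 - 177p - 70, which is nonnegative for all p ≥ 6.
Combining, 5^(p + 1) ≥ 37(p+1)^3 + 33(p+1)^2.
By the principle of mathematical induction, the result holds for all N ≥ 6.
Hence the smallest such n₀ is 6.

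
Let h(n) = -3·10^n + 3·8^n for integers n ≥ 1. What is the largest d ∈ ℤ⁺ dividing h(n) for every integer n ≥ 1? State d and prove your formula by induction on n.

d = 6

Computing the first values: h(1) = -6 and h(2) = -108; gcd(-6, -108) = 6, so d ≤ 6.
We prove 6 | -3·10^n + 3·8^n for all n ≥ 1 by induction on n.
Base case (n = 1): h(1) = -6 = 6·(-1), so 6 | h(1).
Inductive step: assume the claim holds for n = k, i.e. 6 | h(k). Then
h(k+1) − 10·h(k) = (-3·10^(k+1) + 3·8^(k+1)) − 10·(-3·10^k + 3·8^k) = (3)·8^k·(8 − 10) = (-6)·8^k. Since 6 | h(k) by the inductive hypothesis, 6 | 10·h(k); and 6 | -6 since -6 = 6·-1. Therefore 6 | h(k+1).
This completes the induction.
Therefore the largest such d is 6.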